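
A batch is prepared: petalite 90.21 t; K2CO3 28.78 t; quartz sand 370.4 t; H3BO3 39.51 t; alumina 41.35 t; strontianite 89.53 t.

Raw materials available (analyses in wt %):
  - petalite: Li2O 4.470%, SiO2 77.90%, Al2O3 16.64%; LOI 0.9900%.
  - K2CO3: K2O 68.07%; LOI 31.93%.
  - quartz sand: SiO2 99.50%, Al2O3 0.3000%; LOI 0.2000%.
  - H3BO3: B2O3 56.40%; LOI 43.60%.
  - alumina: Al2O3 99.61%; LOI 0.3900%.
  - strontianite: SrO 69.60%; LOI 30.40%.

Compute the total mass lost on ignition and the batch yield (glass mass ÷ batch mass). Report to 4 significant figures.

All arithmetic holds exact precision through every step. Working values appear (rounded to 4 significant figures) alongside each step — exactly one rounding lands on every reported number; the derived quantities (glass mass, LOI, the yield, the six compositions, totals) are re-derived in exact precision from the weighed amounts on 604.4 t of glass, as quoted within the problem or the answer.
Per-material ignition loss:
  petalite: 90.21 × 0.009900 = 0.8931 t
  K2CO3: 28.78 × 0.3193 = 9.189 t
  quartz sand: 370.4 × 0.002000 = 0.7408 t
  H3BO3: 39.51 × 0.4360 = 17.23 t
  alumina: 41.35 × 0.003900 = 0.1613 t
  strontianite: 89.53 × 0.3040 = 27.22 t
Total LOI = 55.43 t
Glass = batch − LOI = 659.8 − 55.43 = 604.4 t

LOI loss = 55.43 t; glass = 604.4 t; yield = 91.60%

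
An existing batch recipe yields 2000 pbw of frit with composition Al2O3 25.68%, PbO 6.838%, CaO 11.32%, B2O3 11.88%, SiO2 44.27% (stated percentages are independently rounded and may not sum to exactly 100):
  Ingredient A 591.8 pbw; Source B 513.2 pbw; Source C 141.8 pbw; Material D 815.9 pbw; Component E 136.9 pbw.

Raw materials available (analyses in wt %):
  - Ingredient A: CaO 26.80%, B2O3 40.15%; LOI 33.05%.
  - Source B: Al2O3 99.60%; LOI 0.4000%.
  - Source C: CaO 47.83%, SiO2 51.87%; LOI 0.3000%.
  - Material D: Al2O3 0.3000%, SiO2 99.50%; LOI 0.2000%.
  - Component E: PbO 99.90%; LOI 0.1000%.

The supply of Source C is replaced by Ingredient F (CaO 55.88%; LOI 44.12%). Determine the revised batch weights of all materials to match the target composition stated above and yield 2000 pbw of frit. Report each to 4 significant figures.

Working values appear rounded off to 4 significant digits within the worked lines; all arithmetic maintains full precision in all steps. Exactly one rounding is applied to each reported figure; derived quantities, including the totals, net glass mass, the yield, the five compositions, ignition loss, are rebuilt starting from the weights per 2000 pbw of glass in exact precision as they appear in question or answer.
Target oxide masses per 2000 pbw frit:
  Al2O3: 25.68% × 2000 = 513.6 pbw
  PbO: 6.838% × 2000 = 136.8 pbw
  CaO: 11.32% × 2000 = 226.4 pbw
  B2O3: 11.88% × 2000 = 237.6 pbw
  SiO2: 44.27% × 2000 = 885.4 pbw
Sums-versus-targets review from the weights as reported, for the quoted basis mass (summed amounts equal target values given rounding of the digits):
  Al2O3: 513.0·0.9960 + 889.8·0.003000 = 513.6 pbw (target 513.6 pbw)
  PbO: 136.9·0.9990 = 136.8 pbw (target 136.8 pbw)
  CaO: 591.8·0.2680 + 121.3·0.5588 = 226.4 pbw (target 226.4 pbw)
  B2O3: 591.8·0.4015 = 237.6 pbw (target 237.6 pbw)
  SiO2: 889.8·0.9950 = 885.4 pbw (target 885.4 pbw)
Glass-mass bookkeeping: batch total minus LOI = 2000 pbw (oxide target masses add up to 2000 pbw; basis as stated: 2000 pbw — differing by rounding only).
Batch total: Σ batch = 2253 pbw; Σ batch·LOI gives LOI loss = 253.1 pbw; yield, glass over the total, = 88.77%.

Revised batch per 2000 pbw frit:
  Ingredient A: 591.8 pbw
  Source B: 513.0 pbw
  Ingredient F: 121.3 pbw
  Material D: 889.8 pbw
  Component E: 136.9 pbw
Total batch = 2253 pbw; LOI loss = 253.1 pbw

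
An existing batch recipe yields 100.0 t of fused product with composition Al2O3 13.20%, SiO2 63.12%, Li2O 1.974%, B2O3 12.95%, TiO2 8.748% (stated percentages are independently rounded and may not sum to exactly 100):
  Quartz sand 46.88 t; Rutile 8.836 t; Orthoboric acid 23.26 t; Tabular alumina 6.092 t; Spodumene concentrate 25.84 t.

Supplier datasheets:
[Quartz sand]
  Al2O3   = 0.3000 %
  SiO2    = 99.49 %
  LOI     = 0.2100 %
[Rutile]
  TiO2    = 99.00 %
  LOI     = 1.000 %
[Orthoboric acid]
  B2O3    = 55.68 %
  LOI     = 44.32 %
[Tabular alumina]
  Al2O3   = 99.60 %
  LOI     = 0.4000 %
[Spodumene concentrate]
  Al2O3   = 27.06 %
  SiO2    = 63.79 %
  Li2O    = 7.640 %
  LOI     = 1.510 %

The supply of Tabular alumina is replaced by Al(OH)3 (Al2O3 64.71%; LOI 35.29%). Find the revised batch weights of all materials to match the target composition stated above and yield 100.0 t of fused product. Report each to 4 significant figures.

Values along the way are displayed (rounded to four significant figures) in the printout; every computation maintains full precision from start to finish; each reported figure is rounded only once — derived quantities, including the yield, LOI, net glass mass, the five compositions, totals, are computed starting from the weights at 100.0 t of glass in full precision, as set out in the problem or answer text.
Oxide mass targets, per 100.0 t fused product:
  Al2O3: 13.20% × 100.0 = 13.20 t
  SiO2: 63.12% × 100.0 = 63.12 t
  Li2O: 1.974% × 100.0 = 1.974 t
  B2O3: 12.95% × 100.0 = 12.95 t
  TiO2: 8.748% × 100.0 = 8.748 t
Balance tally, oxide-wise, on the weights just shown, at the basis given (sum by sum, the targets are met up to rounding of the answer):
  Al2O3: 46.88·0.003000 + 9.377·0.6471 + 25.84·0.2706 = 13.20 t (target 13.20 t)
  SiO2: 46.88·0.9949 + 25.84·0.6379 = 63.12 t (target 63.12 t)
  Li2O: 25.84·0.07640 = 1.974 t (target 1.974 t)
  B2O3: 23.26·0.5568 = 12.95 t (target 12.95 t)
  TiO2: 8.836·0.9900 = 8.748 t (target 8.748 t)
Glass-mass closure: batch Σ − ignition loss = 100.0 t (oxide target masses add up to 99.99 t; against the stated basis, 100.0 t — differing by rounding only).
Adding the batch up: Σ batch = 114.2 t; LOI removed, Σ of batch·LOI: 14.19 t; yield = glass ÷ total batch = 87.57%.

Revised batch per 100.0 t fused product:
  Quartz sand: 46.88 t
  Rutile: 8.836 t
  Orthoboric acid: 23.26 t
  Al(OH)3: 9.377 t
  Spodumene concentrate: 25.84 t
Total batch = 114.2 t; LOI loss = 14.19 t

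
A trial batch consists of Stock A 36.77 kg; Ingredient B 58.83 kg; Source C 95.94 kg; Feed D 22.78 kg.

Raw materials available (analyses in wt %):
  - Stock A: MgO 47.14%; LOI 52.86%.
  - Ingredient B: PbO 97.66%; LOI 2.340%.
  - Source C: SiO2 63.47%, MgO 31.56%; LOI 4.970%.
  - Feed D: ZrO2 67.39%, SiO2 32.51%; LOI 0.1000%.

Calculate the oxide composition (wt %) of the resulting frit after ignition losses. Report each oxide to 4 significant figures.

Glass mass = 188.7 kg (batch 214.3 − LOI 25.60).
Composition: ZrO2 8.135%, SiO2 36.19%, MgO 25.23%, PbO 30.44%

All arithmetic holds full float precision through every step. The intermediate values appear (rounded to four significant figures) at each printed step; a single rounding yields each reported figure. The derived quantities, including glass mass, yield, four oxide percentages, the totals, ignition loss, are computed starting from the weights at 188.7 kg of glass in exact precision precisely as stated by the question or the answer.
Mass of each oxide from the mix:
  ZrO2: 22.78·0.6739 = 15.35 kg
  SiO2: 95.94·0.6347 + 22.78·0.3251 = 68.30 kg
  MgO: 36.77·0.4714 + 95.94·0.3156 = 47.61 kg
  PbO: 58.83·0.9766 = 57.45 kg
LOI: 36.77·0.5286 + 58.83·0.02340 + 95.94·0.04970 + 22.78·0.001000 = 25.60 kg
batch − LOI leaves glass = 214.3 − 25.60 = 188.7 kg (consistent with Σ oxide mass)
percent by weight: oxide/glass ×100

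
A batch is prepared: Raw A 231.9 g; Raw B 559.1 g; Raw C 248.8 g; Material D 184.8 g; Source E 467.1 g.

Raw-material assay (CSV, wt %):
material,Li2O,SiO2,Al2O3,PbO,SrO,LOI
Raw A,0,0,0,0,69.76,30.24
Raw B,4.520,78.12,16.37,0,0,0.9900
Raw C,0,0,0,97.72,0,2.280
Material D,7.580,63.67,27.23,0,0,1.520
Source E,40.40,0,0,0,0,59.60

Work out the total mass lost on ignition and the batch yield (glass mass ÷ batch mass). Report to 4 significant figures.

LOI loss = 362.5 g; glass = 1329 g; yield = 78.57%

Values along the way are displayed rounded to four significant digits on the page — each numeric step carries full float precision from start to finish — every reported value is rounded only once. Derived quantities, including yield, glass mass, five oxide percentages, the totals, LOI, are computed using the weight values for 1329 g of glass in full precision, precisely as stated by either problem or answer.
Each material's LOI contribution:
  Raw A: 231.9 × 0.3024 = 70.13 g
  Raw B: 559.1 × 0.009900 = 5.535 g
  Raw C: 248.8 × 0.02280 = 5.673 g
  Material D: 184.8 × 0.01520 = 2.809 g
  Source E: 467.1 × 0.5960 = 278.4 g
Total LOI = 362.5 g
Glass = batch − LOI = 1692 − 362.5 = 1329 g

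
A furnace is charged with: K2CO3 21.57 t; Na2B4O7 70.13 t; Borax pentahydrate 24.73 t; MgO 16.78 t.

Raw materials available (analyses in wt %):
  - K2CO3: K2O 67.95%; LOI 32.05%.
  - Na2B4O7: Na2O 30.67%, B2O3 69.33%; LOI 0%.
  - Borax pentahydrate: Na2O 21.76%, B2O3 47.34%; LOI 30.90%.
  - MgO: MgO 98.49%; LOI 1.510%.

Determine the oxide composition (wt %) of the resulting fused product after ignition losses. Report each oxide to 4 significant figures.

Glass mass = 118.4 t (batch 133.2 − LOI 14.81).
Composition: Na2O 22.71%, K2O 12.38%, MgO 13.96%, B2O3 50.95%

Values along the way appear rounded to four significant digits when written out — every computation holds full precision through every step; every reported value takes just one rounding — derived quantities (LOI, the four compositions, glass mass, the totals, the yield) are rebuilt from the weighed amounts at 118.4 t of glass in exact precision, exactly as printed in question or answer.
Mass of each oxide from the mix:
  Na2O: 70.13·0.3067 + 24.73·0.2176 = 26.89 t
  K2O: 21.57·0.6795 = 14.66 t
  MgO: 16.78·0.9849 = 16.53 t
  B2O3: 70.13·0.6933 + 24.73·0.4734 = 60.33 t
LOI: 21.57·0.3205 + 24.73·0.3090 + 16.78·0.01510 = 14.81 t
Glass mass = batch − LOI = 133.2 − 14.81 = 118.4 t (consistent with Σ oxide mass)
percent share: oxide ÷ glass, ×100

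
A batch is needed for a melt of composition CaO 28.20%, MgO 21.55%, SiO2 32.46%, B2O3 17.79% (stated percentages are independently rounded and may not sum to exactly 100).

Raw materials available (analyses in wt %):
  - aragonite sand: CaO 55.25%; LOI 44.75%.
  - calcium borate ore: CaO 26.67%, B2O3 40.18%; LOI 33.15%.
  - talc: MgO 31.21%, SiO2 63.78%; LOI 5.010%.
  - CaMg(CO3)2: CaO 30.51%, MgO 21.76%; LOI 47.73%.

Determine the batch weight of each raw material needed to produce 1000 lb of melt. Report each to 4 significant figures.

Batch per 1000 lb melt:
  aragonite sand: 152.9 lb
  calcium borate ore: 442.8 lb
  talc: 508.9 lb
  CaMg(CO3)2: 260.4 lb
Total batch = 1365 lb; LOI loss = 365.0 lb; yield = 73.26%

All internal work keeps full float precision throughout; values along the way are displayed with 4-significant-digit rounding when written out. Each reported number is rounded just once. The derived quantities, including ignition loss, yield, glass mass, totals, the four compositions, are re-derived starting from the weights at 1000 lb of glass in exact precision as written in the problem or answer text.
Per-oxide target masses for 1000 lb melt:
  CaO: 28.20% × 1000 = 282.0 lb
  MgO: 21.55% × 1000 = 215.5 lb
  SiO2: 32.46% × 1000 = 324.6 lb
  B2O3: 17.79% × 1000 = 177.9 lb
Per-oxide balance check using the reported weights, under the basis named above (delivered sums recover each target up to rounding of the answer):
  CaO: 152.9·0.5525 + 442.8·0.2667 + 260.4·0.3051 = 282.0 lb (target 282.0 lb)
  MgO: 508.9·0.3121 + 260.4·0.2176 = 215.5 lb (target 215.5 lb)
  SiO2: 508.9·0.6378 = 324.6 lb (target 324.6 lb)
  B2O3: 442.8·0.4018 = 177.9 lb (target 177.9 lb)
Glass-mass bookkeeping: batch total minus LOI = 1000 lb (oxide target masses add up to 1000 lb; with the basis standing at 1000 lb — rounding explains the deltas).
Total batch = Σ batch = 1365 lb; the LOI term Σ batch·LOI equals 365.0 lb; glass ÷ batch gives a yield of 73.26%.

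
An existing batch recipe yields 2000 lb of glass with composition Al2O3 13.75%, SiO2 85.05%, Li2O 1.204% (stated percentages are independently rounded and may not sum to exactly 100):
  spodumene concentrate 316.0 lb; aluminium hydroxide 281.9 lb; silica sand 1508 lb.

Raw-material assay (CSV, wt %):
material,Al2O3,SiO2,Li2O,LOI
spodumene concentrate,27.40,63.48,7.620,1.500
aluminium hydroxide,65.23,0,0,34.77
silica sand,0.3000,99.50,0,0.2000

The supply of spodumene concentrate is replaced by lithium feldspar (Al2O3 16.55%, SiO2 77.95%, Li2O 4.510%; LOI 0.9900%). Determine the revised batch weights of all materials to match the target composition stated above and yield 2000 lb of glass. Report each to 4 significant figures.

The intermediate values are printed with 4-significant-figure rounding on the page — every computation holds full precision all the way through — a single rounding finalizes every reported number. The derived quantities (three oxide percentages, totals, net glass mass, ignition loss, yield) are rebuilt at full precision starting from the weights on 2000 lb of glass, precisely as stated by either problem or answer.
Target oxide masses per 2000 lb glass:
  Al2O3: 13.75% × 2000 = 275.0 lb
  SiO2: 85.05% × 2000 = 1701 lb
  Li2O: 1.204% × 2000 = 24.08 lb
Per-oxide balance check given the weights on record, against the basis in use (delivered sums recover each target net of answer rounding effects):
  Al2O3: 533.9·0.1655 + 280.2·0.6523 + 1291·0.003000 = 275.0 lb (target 275.0 lb)
  SiO2: 533.9·0.7795 + 1291·0.9950 = 1701 lb (target 1701 lb)
  Li2O: 533.9·0.04510 = 24.08 lb (target 24.08 lb)
Auditing the glass mass value: the batch minus its LOI: 2000 lb (per-oxide target masses sum to 2000 lb; with the basis standing at 2000 lb — deltas are rounding alone).
Batch total: Σ batch = 2105 lb; LOI removed, Σ of batch·LOI: 105.3 lb; yield: glass divided by total = 95.00%.

Revised batch per 2000 lb glass:
  lithium feldspar: 533.9 lb
  aluminium hydroxide: 280.2 lb
  silica sand: 1291 lb
Total batch = 2105 lb; LOI loss = 105.3 lb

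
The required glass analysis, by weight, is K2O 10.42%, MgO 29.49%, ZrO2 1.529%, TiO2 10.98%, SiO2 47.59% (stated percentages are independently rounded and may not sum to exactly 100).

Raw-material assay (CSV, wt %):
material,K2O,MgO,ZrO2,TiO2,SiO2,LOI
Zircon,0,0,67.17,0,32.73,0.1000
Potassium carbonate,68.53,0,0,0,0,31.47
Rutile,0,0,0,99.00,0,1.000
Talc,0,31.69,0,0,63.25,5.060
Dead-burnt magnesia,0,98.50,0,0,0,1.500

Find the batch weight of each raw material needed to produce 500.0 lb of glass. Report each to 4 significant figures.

Batch per 500.0 lb glass:
  Zircon: 11.38 lb
  Potassium carbonate: 76.03 lb
  Rutile: 55.45 lb
  Talc: 370.3 lb
  Dead-burnt magnesia: 30.56 lb
Total batch = 543.7 lb; LOI loss = 43.69 lb; yield = 91.96%

Full float precision is held in all steps — values along the way appear with 4-significant-figure rounding as written — a single rounding finalizes every reported value. All derived quantities (yield, ignition loss, glass mass, five oxide percentages, the totals) are computed starting from the weights on 500.0 lb of glass in full float precision as they appear in problem or answer.
Oxide mass targets, per 500.0 lb glass:
  K2O: 10.42% × 500.0 = 52.10 lb
  MgO: 29.49% × 500.0 = 147.4 lb
  ZrO2: 1.529% × 500.0 = 7.645 lb
  TiO2: 10.98% × 500.0 = 54.90 lb
  SiO2: 47.59% × 500.0 = 238.0 lb
A balance pass over the oxides, from the weights as reported, per the basis as stated (every target is met by its sum inside rounding margins):
  K2O: 76.03·0.6853 = 52.10 lb (target 52.10 lb)
  MgO: 370.3·0.3169 + 30.56·0.9850 = 147.4 lb (target 147.4 lb)
  ZrO2: 11.38·0.6717 = 7.644 lb (target 7.645 lb)
  TiO2: 55.45·0.9900 = 54.90 lb (target 54.90 lb)
  SiO2: 11.38·0.3273 + 370.3·0.6325 = 237.9 lb (target 238.0 lb)
Glass-mass bookkeeping: the batch minus its LOI: 500.0 lb (per-oxide target masses sum to 500.0 lb; with the basis standing at 500.0 lb — deltas are rounding alone).
Adding the batch up: Σ batch = 543.7 lb; Σ batch·LOI gives LOI loss = 43.69 lb; as yield: glass ÷ batch → 91.96%.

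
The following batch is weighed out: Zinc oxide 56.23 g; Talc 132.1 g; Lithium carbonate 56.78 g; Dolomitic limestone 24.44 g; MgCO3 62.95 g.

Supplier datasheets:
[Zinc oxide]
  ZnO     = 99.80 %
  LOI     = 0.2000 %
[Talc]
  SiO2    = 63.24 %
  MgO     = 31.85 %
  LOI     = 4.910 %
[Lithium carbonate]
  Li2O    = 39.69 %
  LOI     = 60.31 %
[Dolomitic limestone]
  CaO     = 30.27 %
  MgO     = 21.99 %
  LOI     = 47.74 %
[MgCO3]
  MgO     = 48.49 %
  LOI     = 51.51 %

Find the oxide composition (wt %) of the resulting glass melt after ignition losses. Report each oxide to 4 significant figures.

Glass mass = 247.6 g (batch 332.5 − LOI 84.94).
Composition: ZnO 22.67%, CaO 2.988%, Li2O 9.103%, SiO2 33.74%, MgO 31.50%

All internal work maintains exact precision from start to finish; the intermediate values are printed (rounded to 4 significant digits) in the working; a single rounding finalizes every reported figure; the derived quantities (glass mass, five oxide percentages, ignition loss, the yield, the totals) are carried in full precision from the batch weights for 247.6 g of glass exactly as printed in the problem or the answer.
Delivered oxide masses:
  ZnO: 56.23·0.9980 = 56.12 g
  CaO: 24.44·0.3027 = 7.398 g
  Li2O: 56.78·0.3969 = 22.54 g
  SiO2: 132.1·0.6324 = 83.54 g
  MgO: 132.1·0.3185 + 24.44·0.2199 + 62.95·0.4849 = 77.97 g
LOI: 56.23·0.002000 + 132.1·0.04910 + 56.78·0.6031 + 24.44·0.4774 + 62.95·0.5151 = 84.94 g
Net of LOI, the glass mass = 332.5 − 84.94 = 247.6 g (consistent with Σ oxide mass)
percent share: oxide ÷ glass, ×100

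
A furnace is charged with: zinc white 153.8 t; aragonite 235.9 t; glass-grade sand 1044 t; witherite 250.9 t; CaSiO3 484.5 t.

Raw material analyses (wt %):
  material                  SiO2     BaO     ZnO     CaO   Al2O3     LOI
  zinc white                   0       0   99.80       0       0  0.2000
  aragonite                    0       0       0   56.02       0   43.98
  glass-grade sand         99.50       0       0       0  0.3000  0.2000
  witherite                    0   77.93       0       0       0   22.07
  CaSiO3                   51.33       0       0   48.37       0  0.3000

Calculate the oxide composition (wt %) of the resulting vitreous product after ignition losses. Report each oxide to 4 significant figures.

Glass mass = 2006 t (batch 2169 − LOI 163.0).
Composition: SiO2 64.18%, BaO 9.746%, ZnO 7.651%, CaO 18.27%, Al2O3 0.1561%

Rounding to four significant digits extends to every intermediate as shown — the whole derivation holds full precision end to end — each reported value is rounded once only — derived quantities, including the yield, glass mass, LOI, the five compositions, totals, are re-derived from the weighed amounts at 2006 t of glass at exact precision as given in either problem or answer.
Oxide-by-oxide delivered mass:
  SiO2: 1044·0.9950 + 484.5·0.5133 = 1287 t
  BaO: 250.9·0.7793 = 195.5 t
  ZnO: 153.8·0.9980 = 153.5 t
  CaO: 235.9·0.5602 + 484.5·0.4837 = 366.5 t
  Al2O3: 1044·0.003000 = 3.132 t
LOI: 153.8·0.002000 + 235.9·0.4398 + 1044·0.002000 + 250.9·0.2207 + 484.5·0.003000 = 163.0 t
batch − LOI leaves glass = 2169 − 163.0 = 2006 t (consistent with Σ oxide mass)
wt % = oxide mass / glass mass × 100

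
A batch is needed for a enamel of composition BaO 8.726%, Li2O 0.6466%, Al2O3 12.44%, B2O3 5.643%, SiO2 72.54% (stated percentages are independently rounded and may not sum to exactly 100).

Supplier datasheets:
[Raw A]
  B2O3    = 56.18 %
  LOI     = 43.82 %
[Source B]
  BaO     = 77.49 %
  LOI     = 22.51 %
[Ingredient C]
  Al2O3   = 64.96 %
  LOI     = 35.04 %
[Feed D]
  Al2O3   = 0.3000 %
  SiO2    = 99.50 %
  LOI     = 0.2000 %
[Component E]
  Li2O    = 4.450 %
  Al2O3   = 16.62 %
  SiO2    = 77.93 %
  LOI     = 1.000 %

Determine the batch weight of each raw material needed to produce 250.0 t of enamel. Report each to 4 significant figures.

The intermediate values are displayed, rounded to 4 significant digits, in the printout. The working math carries full precision through the solve; every reported result carries a single rounding. The derived quantities, which include net glass mass, the totals, five oxide percentages, the yield, ignition loss, are computed at full precision, as quoted within the problem or the answer, using the weight values per 250.0 t of glass.
Target oxide masses per 250.0 t enamel:
  BaO: 8.726% × 250.0 = 21.82 t
  Li2O: 0.6466% × 250.0 = 1.616 t
  Al2O3: 12.44% × 250.0 = 31.10 t
  B2O3: 5.643% × 250.0 = 14.11 t
  SiO2: 72.54% × 250.0 = 181.4 t
Checking each oxide sum per the reported batch figures, against the basis in use (every target is met by its sum exact up to rounding of places):
  BaO: 28.15·0.7749 = 21.81 t (target 21.82 t)
  Li2O: 36.33·0.04450 = 1.617 t (target 1.616 t)
  Al2O3: 37.87·0.6496 + 153.8·0.003000 + 36.33·0.1662 = 31.10 t (target 31.10 t)
  B2O3: 25.11·0.5618 = 14.11 t (target 14.11 t)
  SiO2: 153.8·0.9950 + 36.33·0.7793 = 181.3 t (target 181.4 t)
Glass-mass bookkeeping: whole batch net of LOI = 250.0 t (oxide target masses add up to 250.0 t; the stated basis being 250.0 t — rounding explains the deltas).
Batch total: Σ batch = 281.3 t; LOI removed, Σ of batch·LOI: 31.28 t; yield: glass divided by total = 88.88%.

Batch per 250.0 t enamel:
  Raw A: 25.11 t
  Source B: 28.15 t
  Ingredient C: 37.87 t
  Feed D: 153.8 t
  Component E: 36.33 t
Total batch = 281.3 t; LOI loss = 31.28 t; yield = 88.88%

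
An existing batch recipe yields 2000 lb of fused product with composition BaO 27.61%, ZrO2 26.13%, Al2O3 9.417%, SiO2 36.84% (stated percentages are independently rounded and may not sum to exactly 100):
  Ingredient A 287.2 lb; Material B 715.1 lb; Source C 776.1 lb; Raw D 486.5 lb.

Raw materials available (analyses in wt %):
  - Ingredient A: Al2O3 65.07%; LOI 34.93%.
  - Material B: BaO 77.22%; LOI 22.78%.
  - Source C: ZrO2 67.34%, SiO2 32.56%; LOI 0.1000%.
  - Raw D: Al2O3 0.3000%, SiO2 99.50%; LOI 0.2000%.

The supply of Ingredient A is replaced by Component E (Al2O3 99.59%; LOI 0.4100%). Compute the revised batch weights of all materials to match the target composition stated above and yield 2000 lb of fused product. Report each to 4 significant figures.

Revised batch per 2000 lb fused product:
  Component E: 187.6 lb
  Material B: 715.1 lb
  Source C: 776.1 lb
  Raw D: 486.5 lb
Total batch = 2165 lb; LOI loss = 165.4 lb

All arithmetic runs at full precision in all steps. The intermediate values are displayed (rounded to four significant digits) within the worked lines; each reported figure sees exactly one rounding — all derived quantities are rebuilt using the weight values at 2000 lb of glass at exact precision (yield, the four compositions, the totals, glass mass, ignition loss) as they appear in problem or answer.
The oxide mass targets at 2000 lb fused product:
  BaO: 27.61% × 2000 = 552.2 lb
  ZrO2: 26.13% × 2000 = 522.6 lb
  Al2O3: 9.417% × 2000 = 188.3 lb
  SiO2: 36.84% × 2000 = 736.8 lb
Sums-versus-targets review from the weights as reported, relative to the basis at hand (summed amounts equal target values modulo rounding of the values):
  BaO: 715.1·0.7722 = 552.2 lb (target 552.2 lb)
  ZrO2: 776.1·0.6734 = 522.6 lb (target 522.6 lb)
  Al2O3: 187.6·0.9959 + 486.5·0.003000 = 188.3 lb (target 188.3 lb)
  SiO2: 776.1·0.3256 + 486.5·0.9950 = 736.8 lb (target 736.8 lb)
Mass balance on the glass: batch Σ − ignition loss = 2000 lb (the Σ of target masses is 2000 lb; with the basis standing at 2000 lb — differing by rounding only).
Whole-batch sum: Σ batch = 2165 lb; ignition loss, Σ(batch × LOI) = 165.4 lb; as yield: glass ÷ batch → 92.36%.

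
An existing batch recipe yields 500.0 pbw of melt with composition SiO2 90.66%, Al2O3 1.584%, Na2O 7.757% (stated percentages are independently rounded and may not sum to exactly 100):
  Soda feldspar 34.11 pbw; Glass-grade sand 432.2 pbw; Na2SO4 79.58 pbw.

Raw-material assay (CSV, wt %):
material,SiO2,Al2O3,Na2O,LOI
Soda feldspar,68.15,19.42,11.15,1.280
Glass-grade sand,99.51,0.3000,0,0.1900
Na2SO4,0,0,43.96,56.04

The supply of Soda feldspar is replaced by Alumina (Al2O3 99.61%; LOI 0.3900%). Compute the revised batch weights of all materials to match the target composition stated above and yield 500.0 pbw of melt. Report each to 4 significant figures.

Revised batch per 500.0 pbw melt:
  Alumina: 6.579 pbw
  Glass-grade sand: 455.5 pbw
  Na2SO4: 88.23 pbw
Total batch = 550.3 pbw; LOI loss = 50.34 pbw

Working values are displayed, rounded to 4 significant figures, at each printed step; each numeric step keeps full float precision in all steps; a single rounding produces every reported number. Derived quantities are re-derived using the weight values for 500.0 pbw of glass in full precision (three oxide percentages, ignition loss, net glass mass, the totals, yield), as written in problem or answer.
Oxide mass targets, per 500.0 pbw melt:
  SiO2: 90.66% × 500.0 = 453.3 pbw
  Al2O3: 1.584% × 500.0 = 7.920 pbw
  Na2O: 7.757% × 500.0 = 38.78 pbw
Verifying the oxide balance on the weights just shown, against the basis in use (sums match the target masses up to rounding of the answer):
  SiO2: 455.5·0.9951 = 453.3 pbw (target 453.3 pbw)
  Al2O3: 6.579·0.9961 + 455.5·0.003000 = 7.920 pbw (target 7.920 pbw)
  Na2O: 88.23·0.4396 = 38.79 pbw (target 38.78 pbw)
The glass-mass cross-check: whole batch net of LOI = 500.0 pbw (oxide target masses add up to 500.0 pbw; versus the stated basis of 500.0 pbw — rounding explains the deltas).
Summing the batch: Σ batch = 550.3 pbw; Σ batch·LOI gives LOI loss = 50.34 pbw; glass ÷ batch gives a yield of 90.85%.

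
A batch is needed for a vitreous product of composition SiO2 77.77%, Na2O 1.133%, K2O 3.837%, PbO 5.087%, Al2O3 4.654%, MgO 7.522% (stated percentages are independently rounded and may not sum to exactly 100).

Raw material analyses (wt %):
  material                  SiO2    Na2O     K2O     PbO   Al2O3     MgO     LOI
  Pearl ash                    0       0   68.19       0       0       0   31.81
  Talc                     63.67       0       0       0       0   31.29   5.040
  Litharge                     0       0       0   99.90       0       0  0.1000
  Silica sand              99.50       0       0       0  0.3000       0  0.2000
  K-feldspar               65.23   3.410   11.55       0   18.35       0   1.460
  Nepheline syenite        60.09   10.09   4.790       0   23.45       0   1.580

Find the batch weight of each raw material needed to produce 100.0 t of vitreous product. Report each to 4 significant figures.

Batch per 100.0 t vitreous product:
  Pearl ash: 2.216 t
  Talc: 24.04 t
  Litharge: 5.092 t
  Silica sand: 47.87 t
  K-feldspar: 18.01 t
  Nepheline syenite: 5.143 t
Total batch = 102.4 t; LOI loss = 2.362 t; yield = 97.69%

Every computation maintains full precision at all times — intermediates appear (rounded to 4 significant figures) in the working — exactly one rounding is applied to every reported value — derived quantities are carried from the weighed amounts on 100.0 t of glass in exact precision (ignition loss, net glass mass, the totals, six oxide percentages, the yield), as they appear in question or answer.
Per-oxide target masses for 100.0 t vitreous product:
  SiO2: 77.77% × 100.0 = 77.77 t
  Na2O: 1.133% × 100.0 = 1.133 t
  K2O: 3.837% × 100.0 = 3.837 t
  PbO: 5.087% × 100.0 = 5.087 t
  Al2O3: 4.654% × 100.0 = 4.654 t
  MgO: 7.522% × 100.0 = 7.522 t
Per-oxide balance check from the weights as reported, versus the basis set out (delivered sums recover each target net of answer rounding effects):
  SiO2: 24.04·0.6367 + 47.87·0.9950 + 18.01·0.6523 + 5.143·0.6009 = 77.78 t (target 77.77 t)
  Na2O: 18.01·0.03410 + 5.143·0.1009 = 1.133 t (target 1.133 t)
  K2O: 2.216·0.6819 + 18.01·0.1155 + 5.143·0.04790 = 3.838 t (target 3.837 t)
  PbO: 5.092·0.9990 = 5.087 t (target 5.087 t)
  Al2O3: 47.87·0.003000 + 18.01·0.1835 + 5.143·0.2345 = 4.654 t (target 4.654 t)
  MgO: 24.04·0.3129 = 7.522 t (target 7.522 t)
Auditing the glass mass value: the batch minus its LOI: 100.0 t (the Σ of target masses is 100.0 t; with the basis standing at 100.0 t — differing by rounding only).
Total batch = Σ batch = 102.4 t; LOI loss = Σ batch·LOI = 2.362 t; yield, glass over the total, = 97.69%.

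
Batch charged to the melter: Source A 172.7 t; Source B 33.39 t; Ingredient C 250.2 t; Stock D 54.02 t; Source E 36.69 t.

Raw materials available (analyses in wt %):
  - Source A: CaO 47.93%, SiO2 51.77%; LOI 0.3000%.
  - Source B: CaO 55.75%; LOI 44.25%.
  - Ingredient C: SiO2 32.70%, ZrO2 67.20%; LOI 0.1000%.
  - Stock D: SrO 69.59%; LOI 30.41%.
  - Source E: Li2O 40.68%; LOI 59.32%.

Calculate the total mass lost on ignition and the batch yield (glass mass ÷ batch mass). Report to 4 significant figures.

Exact precision is carried through the solve; mid-chain values are shown rounded to four significant digits within the worked lines. Every reported figure is rounded only once; all derived quantities, including the totals, LOI, the yield, glass mass, the five compositions, are re-derived starting from the weights for 493.3 t of glass at exact precision as given in the problem or answer text.
Each material's LOI contribution:
  Source A: 172.7 × 0.003000 = 0.5181 t
  Source B: 33.39 × 0.4425 = 14.78 t
  Ingredient C: 250.2 × 0.001000 = 0.2502 t
  Stock D: 54.02 × 0.3041 = 16.43 t
  Source E: 36.69 × 0.5932 = 21.76 t
Total LOI = 53.74 t
Glass = batch − LOI = 547.0 − 53.74 = 493.3 t

LOI loss = 53.74 t; glass = 493.3 t; yield = 90.18%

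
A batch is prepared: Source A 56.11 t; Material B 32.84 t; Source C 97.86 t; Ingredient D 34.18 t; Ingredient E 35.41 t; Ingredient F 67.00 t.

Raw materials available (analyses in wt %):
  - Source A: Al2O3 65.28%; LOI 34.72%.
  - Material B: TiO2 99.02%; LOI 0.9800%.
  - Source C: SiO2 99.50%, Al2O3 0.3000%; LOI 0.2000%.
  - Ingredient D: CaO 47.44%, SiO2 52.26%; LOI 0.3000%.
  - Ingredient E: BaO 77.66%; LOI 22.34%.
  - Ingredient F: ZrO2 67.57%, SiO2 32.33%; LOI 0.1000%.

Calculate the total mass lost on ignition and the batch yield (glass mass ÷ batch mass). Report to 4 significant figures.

LOI loss = 28.08 t; glass = 295.3 t; yield = 91.32%

Values along the way are printed, with 4-significant-figure rounding, across the worked steps — all internal work runs at full precision all the way through; exactly one rounding lands on each reported value; all derived quantities (net glass mass, the yield, six oxide percentages, LOI, the totals) are carried from the batch weights for 295.3 t of glass in full precision, exactly as printed in either problem or answer.
Loss on ignition, line by line:
  Source A: 56.11 × 0.3472 = 19.48 t
  Material B: 32.84 × 0.009800 = 0.3218 t
  Source C: 97.86 × 0.002000 = 0.1957 t
  Ingredient D: 34.18 × 0.003000 = 0.1025 t
  Ingredient E: 35.41 × 0.2234 = 7.911 t
  Ingredient F: 67.00 × 0.001000 = 0.06700 t
Total LOI = 28.08 t
Glass = batch − LOI = 323.4 − 28.08 = 295.3 t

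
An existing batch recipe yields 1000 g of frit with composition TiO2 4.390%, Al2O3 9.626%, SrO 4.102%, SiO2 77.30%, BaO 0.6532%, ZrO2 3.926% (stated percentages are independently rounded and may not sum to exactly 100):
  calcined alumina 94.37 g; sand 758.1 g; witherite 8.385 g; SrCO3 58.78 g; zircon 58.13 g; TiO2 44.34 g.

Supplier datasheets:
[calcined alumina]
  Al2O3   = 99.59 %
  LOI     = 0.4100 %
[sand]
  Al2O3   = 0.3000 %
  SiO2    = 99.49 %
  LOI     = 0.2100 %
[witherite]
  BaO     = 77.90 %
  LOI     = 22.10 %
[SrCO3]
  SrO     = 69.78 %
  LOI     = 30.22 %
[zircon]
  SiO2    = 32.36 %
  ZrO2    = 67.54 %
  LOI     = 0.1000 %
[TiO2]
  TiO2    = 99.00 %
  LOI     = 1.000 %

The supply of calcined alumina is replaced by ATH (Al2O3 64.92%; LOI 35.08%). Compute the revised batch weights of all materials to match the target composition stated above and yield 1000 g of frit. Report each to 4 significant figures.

All internal work runs at full precision through every step — intermediates appear rounded off to 4 significant figures between the steps — a single rounding yields each reported value — derived quantities, including the yield, six oxide percentages, LOI, totals, glass mass, are rebuilt using the weight values for 1000 g of glass in full float precision, exactly as printed in either problem or answer.
Oxide-by-oxide targets in 1000 g frit:
  TiO2: 4.390% × 1000 = 43.90 g
  Al2O3: 9.626% × 1000 = 96.26 g
  SrO: 4.102% × 1000 = 41.02 g
  SiO2: 77.30% × 1000 = 773.0 g
  BaO: 0.6532% × 1000 = 6.532 g
  ZrO2: 3.926% × 1000 = 39.26 g
Balance tally, oxide-wise, using the reported weights, relative to the basis at hand (sums match the target masses once rounding is allowed for):
  TiO2: 44.34·0.9900 = 43.90 g (target 43.90 g)
  Al2O3: 144.8·0.6492 + 758.1·0.003000 = 96.28 g (target 96.26 g)
  SrO: 58.78·0.6978 = 41.02 g (target 41.02 g)
  SiO2: 758.1·0.9949 + 58.13·0.3236 = 773.0 g (target 773.0 g)
  BaO: 8.385·0.7790 = 6.532 g (target 6.532 g)
  ZrO2: 58.13·0.6754 = 39.26 g (target 39.26 g)
Glass-mass bookkeeping: Σ batch − LOI loss = 1000 g (targets for the oxides total 1000 g; against the stated basis, 1000 g — gaps are rounding artifacts).
Summing the batch: Σ batch = 1073 g; LOI removed, Σ of batch·LOI: 72.51 g; the yield ratio, glass ÷ batch: 93.24%.

Revised batch per 1000 g frit:
  ATH: 144.8 g
  sand: 758.1 g
  witherite: 8.385 g
  SrCO3: 58.78 g
  zircon: 58.13 g
  TiO2: 44.34 g
Total batch = 1073 g; LOI loss = 72.51 g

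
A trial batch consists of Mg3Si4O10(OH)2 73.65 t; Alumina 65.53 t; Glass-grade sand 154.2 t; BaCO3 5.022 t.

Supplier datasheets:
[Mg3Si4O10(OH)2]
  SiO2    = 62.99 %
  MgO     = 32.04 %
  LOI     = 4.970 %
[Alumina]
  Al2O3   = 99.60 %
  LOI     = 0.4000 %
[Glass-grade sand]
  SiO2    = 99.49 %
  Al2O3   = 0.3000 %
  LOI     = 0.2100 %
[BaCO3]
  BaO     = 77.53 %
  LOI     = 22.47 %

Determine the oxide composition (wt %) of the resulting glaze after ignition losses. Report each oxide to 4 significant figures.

Glass mass = 293.0 t (batch 298.4 − LOI 5.375).
Composition: BaO 1.329%, SiO2 68.19%, Al2O3 22.43%, MgO 8.053%

Working values are printed rounded off to 4 significant figures on the page — each numeric step keeps full precision from start to finish; a single rounding yields every reported figure. All derived quantities, including four oxide percentages, ignition loss, totals, yield, glass mass, are rebuilt from the batch weights at 293.0 t of glass at exact precision, as given in question or answer.
Oxide masses out of the charge:
  BaO: 5.022·0.7753 = 3.894 t
  SiO2: 73.65·0.6299 + 154.2·0.9949 = 199.8 t
  Al2O3: 65.53·0.9960 + 154.2·0.003000 = 65.73 t
  MgO: 73.65·0.3204 = 23.60 t
LOI: 73.65·0.04970 + 65.53·0.004000 + 154.2·0.002100 + 5.022·0.2247 = 5.375 t
batch − LOI leaves glass = 298.4 − 5.375 = 293.0 t (the oxide masses sum to this)
wt % = 100 × oxide mass / glass mass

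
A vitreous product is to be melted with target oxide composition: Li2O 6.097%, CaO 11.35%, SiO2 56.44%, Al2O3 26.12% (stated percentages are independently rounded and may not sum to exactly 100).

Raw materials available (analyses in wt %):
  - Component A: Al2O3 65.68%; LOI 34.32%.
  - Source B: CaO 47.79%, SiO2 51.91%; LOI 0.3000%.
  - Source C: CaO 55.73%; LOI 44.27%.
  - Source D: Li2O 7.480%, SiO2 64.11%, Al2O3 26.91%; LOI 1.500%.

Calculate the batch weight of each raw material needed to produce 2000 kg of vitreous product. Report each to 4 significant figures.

All internal work holds full float precision all the way through; intermediates are shown rounded to four significant digits across the worked steps; every reported value undergoes a single rounding — derived quantities are recomputed using the weight values for 2000 kg of glass at full float precision (LOI, glass mass, totals, the four compositions, the yield), precisely as stated by the question or the answer.
Target masses of each oxide per 2000 kg vitreous product:
  Li2O: 6.097% × 2000 = 121.9 kg
  CaO: 11.35% × 2000 = 227.0 kg
  SiO2: 56.44% × 2000 = 1129 kg
  Al2O3: 26.12% × 2000 = 522.4 kg
Verifying the oxide balance with the batch weights as given, versus the basis set out (summed amounts equal target values once rounding is allowed for):
  Li2O: 1630·0.07480 = 121.9 kg (target 121.9 kg)
  CaO: 161.2·0.4779 + 269.1·0.5573 = 227.0 kg (target 227.0 kg)
  SiO2: 161.2·0.5191 + 1630·0.6411 = 1129 kg (target 1129 kg)
  Al2O3: 127.5·0.6568 + 1630·0.2691 = 522.4 kg (target 522.4 kg)
Glass mass check: total charge less LOI = 2000 kg (oxide target masses add up to 2000 kg; the stated basis being 2000 kg — gaps are rounding artifacts).
Adding the batch up: Σ batch = 2188 kg; Σ batch·LOI gives LOI loss = 187.8 kg; yield = glass ÷ total batch = 91.42%.

Batch per 2000 kg vitreous product:
  Component A: 127.5 kg
  Source B: 161.2 kg
  Source C: 269.1 kg
  Source D: 1630 kg
Total batch = 2188 kg; LOI loss = 187.8 kg; yield = 91.42%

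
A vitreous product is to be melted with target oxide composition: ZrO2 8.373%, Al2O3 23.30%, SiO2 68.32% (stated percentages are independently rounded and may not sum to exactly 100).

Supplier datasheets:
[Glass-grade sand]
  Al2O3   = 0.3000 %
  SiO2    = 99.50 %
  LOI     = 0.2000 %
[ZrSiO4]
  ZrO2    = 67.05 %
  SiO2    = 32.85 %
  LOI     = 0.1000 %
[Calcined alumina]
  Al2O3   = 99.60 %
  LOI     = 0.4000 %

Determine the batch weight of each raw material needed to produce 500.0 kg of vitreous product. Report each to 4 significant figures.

Batch per 500.0 kg vitreous product:
  Glass-grade sand: 322.7 kg
  ZrSiO4: 62.44 kg
  Calcined alumina: 116.0 kg
Total batch = 501.1 kg; LOI loss = 1.172 kg; yield = 99.77%

All arithmetic keeps exact precision all the way through; mid-chain values are printed rounded off to 4 significant figures when written out; every reported value undergoes a single rounding. The derived quantities are recomputed in exact precision (LOI, yield, three oxide percentages, totals, glass mass) using the weight values per 500.0 kg of glass, exactly as shown in the problem or the answer.
Per-oxide target masses for 500.0 kg vitreous product:
  ZrO2: 8.373% × 500.0 = 41.86 kg
  Al2O3: 23.30% × 500.0 = 116.5 kg
  SiO2: 68.32% × 500.0 = 341.6 kg
Balance tally, oxide-wise, per the reported batch figures, per the basis as stated (sum by sum, the targets are met net of answer rounding effects):
  ZrO2: 62.44·0.6705 = 41.87 kg (target 41.86 kg)
  Al2O3: 322.7·0.003000 + 116.0·0.9960 = 116.5 kg (target 116.5 kg)
  SiO2: 322.7·0.9950 + 62.44·0.3285 = 341.6 kg (target 341.6 kg)
Glass mass check: whole batch net of LOI = 500.0 kg (oxide target masses add up to 500.0 kg; against the stated basis, 500.0 kg — differing by rounding only).
Whole-batch sum: Σ batch = 501.1 kg; LOI loss = Σ batch·LOI = 1.172 kg; yield: glass divided by total = 99.77%.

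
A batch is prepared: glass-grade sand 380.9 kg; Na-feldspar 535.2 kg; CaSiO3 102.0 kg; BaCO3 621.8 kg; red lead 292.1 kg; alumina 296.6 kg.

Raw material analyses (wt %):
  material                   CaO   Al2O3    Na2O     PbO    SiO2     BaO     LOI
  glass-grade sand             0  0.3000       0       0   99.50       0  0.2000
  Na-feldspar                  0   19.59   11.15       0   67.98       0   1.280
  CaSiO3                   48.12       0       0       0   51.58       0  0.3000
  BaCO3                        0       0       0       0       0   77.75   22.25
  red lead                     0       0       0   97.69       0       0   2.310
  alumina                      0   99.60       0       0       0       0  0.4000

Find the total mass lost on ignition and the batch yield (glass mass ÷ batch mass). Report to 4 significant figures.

LOI loss = 154.2 kg; glass = 2074 kg; yield = 93.08%

Mid-chain values are displayed rounded to four significant digits alongside each step; each numeric step carries exact precision end to end. Each reported figure receives exactly one rounding — derived quantities are computed in exact precision (ignition loss, glass mass, six oxide percentages, totals, yield) from the batch weights for 2074 kg of glass exactly as printed in the problem or the answer.
Ignition loss by material:
  glass-grade sand: 380.9 × 0.002000 = 0.7618 kg
  Na-feldspar: 535.2 × 0.01280 = 6.851 kg
  CaSiO3: 102.0 × 0.003000 = 0.3060 kg
  BaCO3: 621.8 × 0.2225 = 138.4 kg
  red lead: 292.1 × 0.02310 = 6.748 kg
  alumina: 296.6 × 0.004000 = 1.186 kg
Total LOI = 154.2 kg
Glass = batch − LOI = 2229 − 154.2 = 2074 kg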